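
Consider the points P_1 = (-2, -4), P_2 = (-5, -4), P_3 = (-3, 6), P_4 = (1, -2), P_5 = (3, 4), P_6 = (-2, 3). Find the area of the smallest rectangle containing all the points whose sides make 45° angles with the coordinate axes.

In coordinates u = x + y, v = x − y the rectangle is axis-aligned; the map (x,y)→(u,v) scales areas by 2.
u-values: -6, -9, 3, -1, 7, 1; range = 7 − (-9) = 16.
v-values: 2, -1, -9, 3, -1, -5; range = 3 − (-9) = 12.
Area = (16 × 12) / 2 = 96.

96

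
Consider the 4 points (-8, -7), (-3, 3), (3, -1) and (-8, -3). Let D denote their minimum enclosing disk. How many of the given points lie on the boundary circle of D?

3

The minimum enclosing circle of a finite set is fixed by two of the points (as a diameter) or three (as a circumcircle).
The minimum enclosing circle is determined by three boundary points: (-8, -7), (-3, 3), (3, -1).
Their circumcentre is (-2.875, -3.3125) with r² = 39.86328125.
The farthest remaining point (-8, -3) is at distance² 26.36328125 ≤ 39.86328125.
The points at distance exactly r from the centre are (-8, -7), (-3, 3), (3, -1) — 3 points.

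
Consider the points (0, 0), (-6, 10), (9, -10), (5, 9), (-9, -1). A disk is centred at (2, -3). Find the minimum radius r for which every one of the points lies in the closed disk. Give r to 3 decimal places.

The required radius is the distance from (2, -3) to the farthest point.
Squared distances: 13, 233, 98, 153, 125.
Maximum is 233, attained at (-6, 10).
r = √233 ≈ 15.264.

15.264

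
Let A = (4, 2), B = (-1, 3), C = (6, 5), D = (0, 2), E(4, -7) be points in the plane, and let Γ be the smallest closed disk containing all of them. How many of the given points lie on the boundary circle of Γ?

The minimum enclosing circle of a finite set is fixed by two of the points (as a diameter) or three (as a circumcircle).
The minimum enclosing circle is determined by three boundary points: B, C, E.
Their circumcentre is (3.875, -0.8125) with r² = 38.30078125.
The farthest remaining point D is at distance² 22.92578125 ≤ 38.30078125.
The points at distance exactly r from the centre are B, C, E — 3 points.

3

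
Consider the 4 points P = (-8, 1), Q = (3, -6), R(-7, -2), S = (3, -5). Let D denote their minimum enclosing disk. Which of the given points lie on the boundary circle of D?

A smallest enclosing disk is always determined by at most three of the input points on its boundary.
The farthest pair is P–Q with squared distance 170. The circle on this segment as diameter has centre (-2.5, -2.5) and r² = 170/4 = 42.5.
Check R: distance² to centre = 20.5 ≤ 42.5, so it lies inside.
All remaining points lie in this disk, and no smaller disk contains both endpoints, so this is the minimum enclosing circle.
The points at distance exactly r from the centre are P, Q — 2 points.

P, Q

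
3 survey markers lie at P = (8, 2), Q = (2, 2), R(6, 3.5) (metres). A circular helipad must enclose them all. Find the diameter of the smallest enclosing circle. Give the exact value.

6

Side lengths²: PQ² = 36, PR² = 6.25, QR² = 18.25.
Since PQ² = 36 ≥ 18.25 + 6.25 = 24.5, the angle opposite PQ is not acute, so the smallest enclosing circle has PQ as diameter.
Centre = midpoint of PQ = (5, 2), r² = 36/4 = 9.
Diameter = 2r = 2√9 = 6.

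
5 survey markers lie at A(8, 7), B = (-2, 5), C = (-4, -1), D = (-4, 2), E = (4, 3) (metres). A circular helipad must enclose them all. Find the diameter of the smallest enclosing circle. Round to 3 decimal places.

The farthest pair is A–C with squared distance 208. The circle on this segment as diameter has centre (2, 3) and r² = 208/4 = 52.
Check B: distance² to centre = 20 ≤ 52, so it lies inside.
All remaining points lie in this disk, and no smaller disk contains both endpoints, so this is the minimum enclosing circle.
Diameter = 2r = 2√52 ≈ 14.422.

14.422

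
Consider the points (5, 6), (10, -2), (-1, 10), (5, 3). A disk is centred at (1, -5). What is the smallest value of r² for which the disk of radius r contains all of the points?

The required radius is the distance from (1, -5) to the farthest point.
Squared distances: 137, 90, 229, 80.
Maximum is 229, attained at (-1, 10).

229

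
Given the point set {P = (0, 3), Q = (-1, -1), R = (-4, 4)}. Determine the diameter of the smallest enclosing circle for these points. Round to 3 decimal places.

Side lengths²: PQ² = 17, PR² = 17, QR² = 34.
Since QR² = 34 ≥ 17 + 17 = 34, the angle opposite QR is not acute, so the smallest enclosing circle has QR as diameter.
Centre = midpoint of QR = (-2.5, 1.5), r² = 34/4 = 8.5.
Diameter = 2r = 2√(8.5) ≈ 5.831.

5.831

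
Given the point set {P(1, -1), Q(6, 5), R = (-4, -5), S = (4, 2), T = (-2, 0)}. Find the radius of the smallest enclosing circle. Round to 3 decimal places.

By Welzl's lemma the MEC is supported by two points (diametrically opposite) or three points (on a circumcircle).
The farthest pair is Q–R with squared distance 200. The circle on this segment as diameter has centre (1, 0) and r² = 200/4 = 50.
Check P: distance² to centre = 1 ≤ 50, so it lies inside.
All remaining points lie in this disk, and no smaller disk contains both endpoints, so this is the minimum enclosing circle.
r = √50 ≈ 7.071.

7.071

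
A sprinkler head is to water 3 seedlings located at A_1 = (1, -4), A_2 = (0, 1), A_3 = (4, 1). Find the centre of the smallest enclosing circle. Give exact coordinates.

(2, -1.2)

Side lengths²: A_1A_2² = 26, A_1A_3² = 34, A_2A_3² = 16.
Since A_1A_3² = 34 < 26 + 16 = 42, the triangle is acute, so the smallest enclosing circle is the circumcircle.
Circumcentre = (2, -1.2), r² = 8.84.
Centre = (2, -1.2).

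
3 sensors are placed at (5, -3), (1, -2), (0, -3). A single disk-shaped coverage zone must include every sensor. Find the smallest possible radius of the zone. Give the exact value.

2.5

Call the three points A, B, C in the order given.
Side lengths²: AB² = 17, AC² = 25, BC² = 2.
Since AC² = 25 ≥ 17 + 2 = 19, the angle opposite AC is not acute, so the smallest enclosing circle has AC as diameter.
Centre = midpoint of AC = (2.5, -3), r² = 25/4 = 6.25.
r = √(6.25) = 2.5.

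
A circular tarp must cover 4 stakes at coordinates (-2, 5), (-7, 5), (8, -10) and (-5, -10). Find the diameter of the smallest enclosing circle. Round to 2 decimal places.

21.21

By Welzl's lemma the MEC is supported by two points (diametrically opposite) or three points (on a circumcircle).
The farthest pair is (-7, 5)–(8, -10) with squared distance 450. The circle on this segment as diameter has centre (0.5, -2.5) and r² = 450/4 = 112.5.
Check (-2, 5): distance² to centre = 62.5 ≤ 112.5, so it lies inside.
All remaining points lie in this disk, and no smaller disk contains both endpoints, so this is the minimum enclosing circle.
Diameter = 2r = 2√(112.5) ≈ 21.21.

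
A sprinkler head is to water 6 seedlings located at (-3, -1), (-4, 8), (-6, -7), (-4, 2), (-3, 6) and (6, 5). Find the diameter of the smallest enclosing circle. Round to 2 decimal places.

The minimum enclosing circle is determined by three boundary points: (-4, 8), (-6, -7), (6, 5).
Their circumcentre is (-25/26, -1/26) with r² = 24961/338.
The farthest remaining point (-3, 6) is at distance² 13729/338 ≤ 24961/338.
Diameter = 2r = 2√(24961/338) ≈ 17.19.

17.19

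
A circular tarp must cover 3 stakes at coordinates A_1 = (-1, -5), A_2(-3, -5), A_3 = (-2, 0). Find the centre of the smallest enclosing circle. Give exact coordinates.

Side lengths²: A_1A_2² = 4, A_1A_3² = 26, A_2A_3² = 26.
Since A_2A_3² = 26 < 26 + 4 = 30, the triangle is acute, so the smallest enclosing circle is the circumcircle.
Circumcentre = (-2, -2.6), r² = 6.76.
Centre = (-2, -2.6).

(-2, -2.6)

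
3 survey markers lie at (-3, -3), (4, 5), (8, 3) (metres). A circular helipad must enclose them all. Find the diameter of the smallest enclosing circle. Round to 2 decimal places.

Call the three points A, B, C in the order given.
Side lengths²: AB² = 113, AC² = 157, BC² = 20.
Since AC² = 157 ≥ 113 + 20 = 133, the angle opposite AC is not acute, so the smallest enclosing circle has AC as diameter.
Centre = midpoint of AC = (2.5, 0), r² = 157/4 = 39.25.
Diameter = 2r = 2√(39.25) ≈ 12.53.

12.53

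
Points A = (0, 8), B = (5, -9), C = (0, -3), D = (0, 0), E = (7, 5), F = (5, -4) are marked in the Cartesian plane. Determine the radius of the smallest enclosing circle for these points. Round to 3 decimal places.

8.860

By Welzl's lemma the MEC is supported by two points (diametrically opposite) or three points (on a circumcircle).
The farthest pair is A–B with squared distance 314. The circle on this segment as diameter has centre (2.5, -0.5) and r² = 314/4 = 78.5.
Check C: distance² to centre = 12.5 ≤ 78.5, so it lies inside.
All remaining points lie in this disk, and no smaller disk contains both endpoints, so this is the minimum enclosing circle.
r = √(78.5) ≈ 8.860.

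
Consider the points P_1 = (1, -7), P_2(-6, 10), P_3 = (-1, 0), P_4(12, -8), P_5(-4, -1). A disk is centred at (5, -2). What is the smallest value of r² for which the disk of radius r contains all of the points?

The required radius is the distance from (5, -2) to the farthest point.
Squared distances: 41, 265, 40, 85, 82.
Maximum is 265, attained at P_2.

265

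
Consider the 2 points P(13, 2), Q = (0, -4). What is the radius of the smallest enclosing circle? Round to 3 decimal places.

7.159

The smallest circle enclosing two points has them as diameter endpoints.
Centre = midpoint = (6.5, -1); r² = |PQ|²/4 = 205/4 = 51.25.
r = √(51.25) ≈ 7.159.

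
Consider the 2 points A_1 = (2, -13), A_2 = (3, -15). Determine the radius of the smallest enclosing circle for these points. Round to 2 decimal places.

The smallest circle enclosing two points has them as diameter endpoints.
Centre = midpoint = (2.5, -14); r² = |A_1A_2|²/4 = 5/4 = 1.25.
r = √(1.25) ≈ 1.12.

1.12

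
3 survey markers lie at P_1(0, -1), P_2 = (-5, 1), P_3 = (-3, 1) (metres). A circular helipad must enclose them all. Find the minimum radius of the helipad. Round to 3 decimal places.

Side lengths²: P_1P_2² = 29, P_1P_3² = 13, P_2P_3² = 4.
Since P_1P_2² = 29 ≥ 13 + 4 = 17, the angle opposite P_1P_2 is not acute, so the smallest enclosing circle has P_1P_2 as diameter.
Centre = midpoint of P_1P_2 = (-2.5, 0), r² = 29/4 = 7.25.
r = √(7.25) ≈ 2.693.

2.693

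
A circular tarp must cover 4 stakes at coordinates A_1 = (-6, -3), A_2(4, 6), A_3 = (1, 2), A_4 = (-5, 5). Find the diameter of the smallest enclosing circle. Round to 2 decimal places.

A smallest enclosing disk is always determined by at most three of the input points on its boundary.
The farthest pair is A_1–A_2 with squared distance 181. The circle on this segment as diameter has centre (-1, 1.5) and r² = 181/4 = 45.25.
Check A_3: distance² to centre = 4.25 ≤ 45.25, so it lies inside.
All remaining points lie in this disk, and no smaller disk contains both endpoints, so this is the minimum enclosing circle.
Diameter = 2r = 2√(45.25) ≈ 13.45.

13.45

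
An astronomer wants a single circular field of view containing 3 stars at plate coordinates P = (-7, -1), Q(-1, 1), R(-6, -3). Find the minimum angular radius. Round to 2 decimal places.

Side lengths²: PQ² = 40, PR² = 5, QR² = 41.
Since QR² = 41 < 40 + 5 = 45, the triangle is acute, so the smallest enclosing circle is the circumcircle.
Circumcentre = (-53/14, -9/14), r² = 1025/98.
r = √(1025/98) ≈ 3.23.

3.23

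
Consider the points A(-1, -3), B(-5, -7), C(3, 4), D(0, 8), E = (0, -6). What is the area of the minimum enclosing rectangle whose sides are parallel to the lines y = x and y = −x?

140

In coordinates u = x + y, v = x − y the rectangle is axis-aligned; the map (x,y)→(u,v) scales areas by 2.
u-values: -4, -12, 7, 8, -6; range = 8 − (-12) = 20.
v-values: 2, 2, -1, -8, 6; range = 6 − (-8) = 14.
Area = (20 × 14) / 2 = 140.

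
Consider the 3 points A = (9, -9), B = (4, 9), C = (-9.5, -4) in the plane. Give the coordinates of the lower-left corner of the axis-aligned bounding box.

(-9.5, -9)

x-range [-9.5, 9], y-range [-9, 9].
The lower-left corner is (-9.5, -9).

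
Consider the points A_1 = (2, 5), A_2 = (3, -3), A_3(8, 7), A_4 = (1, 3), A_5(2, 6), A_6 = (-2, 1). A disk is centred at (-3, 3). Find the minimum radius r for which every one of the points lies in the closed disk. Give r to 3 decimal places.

11.705

The required radius is the distance from (-3, 3) to the farthest point.
Squared distances: 29, 72, 137, 16, 34, 5.
Maximum is 137, attained at A_3.
r = √137 ≈ 11.705.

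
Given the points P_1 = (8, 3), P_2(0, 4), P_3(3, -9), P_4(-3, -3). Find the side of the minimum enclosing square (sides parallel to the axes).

13

The bounding box has width 11 and height 13.
An axis-aligned square enclosing the set must have side ≥ max(width, height).
So the minimum side is max(11, 13) = 13.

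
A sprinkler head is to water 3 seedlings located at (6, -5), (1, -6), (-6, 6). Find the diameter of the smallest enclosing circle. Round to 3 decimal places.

16.279

Call the three points A, B, C in the order given.
Side lengths²: AB² = 26, AC² = 265, BC² = 193.
Since AC² = 265 ≥ 193 + 26 = 219, the angle opposite AC is not acute, so the smallest enclosing circle has AC as diameter.
Centre = midpoint of AC = (0, 0.5), r² = 265/4 = 66.25.
Diameter = 2r = 2√(66.25) ≈ 16.279.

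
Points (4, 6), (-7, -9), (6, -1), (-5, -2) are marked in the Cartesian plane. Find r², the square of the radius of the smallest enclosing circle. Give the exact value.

A smallest enclosing disk is always determined by at most three of the input points on its boundary.
The farthest pair is (4, 6)–(-7, -9) with squared distance 346. The circle on this segment as diameter has centre (-1.5, -1.5) and r² = 346/4 = 86.5.
Check (6, -1): distance² to centre = 56.5 ≤ 86.5, so it lies inside.
All remaining points lie in this disk, and no smaller disk contains both endpoints, so this is the minimum enclosing circle.

86.5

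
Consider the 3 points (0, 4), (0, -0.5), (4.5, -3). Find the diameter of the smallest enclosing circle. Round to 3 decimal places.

Call the three points A, B, C in the order given.
Side lengths²: AB² = 20.25, AC² = 69.25, BC² = 26.5.
Since AC² = 69.25 ≥ 26.5 + 20.25 = 46.75, the angle opposite AC is not acute, so the smallest enclosing circle has AC as diameter.
Centre = midpoint of AC = (2.25, 0.5), r² = 69.25/4 = 17.3125.
Diameter = 2r = 2√(17.3125) ≈ 8.322.

8.322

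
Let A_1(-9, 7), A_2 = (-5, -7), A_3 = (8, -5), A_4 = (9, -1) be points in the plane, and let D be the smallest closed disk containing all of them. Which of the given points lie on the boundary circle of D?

A_1, A_3

The farthest pair is A_1–A_3 with squared distance 433. The circle on this segment as diameter has centre (-0.5, 1) and r² = 433/4 = 108.25.
Check A_2: distance² to centre = 84.25 ≤ 108.25, so it lies inside.
All remaining points lie in this disk, and no smaller disk contains both endpoints, so this is the minimum enclosing circle.
The points at distance exactly r from the centre are A_1, A_3 — 2 points.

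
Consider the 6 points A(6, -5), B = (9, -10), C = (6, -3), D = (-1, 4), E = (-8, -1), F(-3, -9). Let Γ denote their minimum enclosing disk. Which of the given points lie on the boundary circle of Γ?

B, D, E

The minimum enclosing circle of a finite set is fixed by two of the points (as a diameter) or three (as a circumcircle).
The farthest pair is B–E with squared distance 370. The circle on this segment as diameter has centre (0.5, -5.5) and r² = 370/4 = 92.5.
Check A: distance² to centre = 30.5 ≤ 92.5, so it lies inside.
All remaining points lie in this disk, and no smaller disk contains both endpoints, so this is the minimum enclosing circle.
The points at distance exactly r from the centre are B, D, E — 3 points.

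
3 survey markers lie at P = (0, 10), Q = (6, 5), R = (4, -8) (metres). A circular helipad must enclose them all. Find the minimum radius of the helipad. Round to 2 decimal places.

9.22

Side lengths²: PQ² = 61, PR² = 340, QR² = 173.
Since PR² = 340 ≥ 173 + 61 = 234, the angle opposite PR is not acute, so the smallest enclosing circle has PR as diameter.
Centre = midpoint of PR = (2, 1), r² = 340/4 = 85.
r = √85 ≈ 9.22.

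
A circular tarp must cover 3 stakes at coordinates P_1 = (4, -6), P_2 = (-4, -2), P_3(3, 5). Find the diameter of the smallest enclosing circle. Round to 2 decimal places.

Side lengths²: P_1P_2² = 80, P_1P_3² = 122, P_2P_3² = 98.
Since P_1P_3² = 122 < 98 + 80 = 178, the triangle is acute, so the smallest enclosing circle is the circumcircle.
Circumcentre = (5/3, -2/3), r² = 305/9.
Diameter = 2r = 2√(305/9) ≈ 11.64.

11.64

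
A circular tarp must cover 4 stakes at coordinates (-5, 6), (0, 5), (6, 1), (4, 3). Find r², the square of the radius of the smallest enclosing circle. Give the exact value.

A smallest enclosing disk is always determined by at most three of the input points on its boundary.
The farthest pair is (-5, 6)–(6, 1) with squared distance 146. The circle on this segment as diameter has centre (0.5, 3.5) and r² = 146/4 = 36.5.
Check (0, 5): distance² to centre = 2.5 ≤ 36.5, so it lies inside.
All remaining points lie in this disk, and no smaller disk contains both endpoints, so this is the minimum enclosing circle.

36.5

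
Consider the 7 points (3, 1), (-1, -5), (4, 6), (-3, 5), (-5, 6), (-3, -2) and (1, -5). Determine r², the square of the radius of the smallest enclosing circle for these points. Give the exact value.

10205/242

A smallest enclosing disk is always determined by at most three of the input points on its boundary.
The minimum enclosing circle is determined by three boundary points: (4, 6), (-5, 6), (1, -5).
Their circumcentre is (-0.5, 29/22) with r² = 10205/242.
The farthest remaining point (-1, -5) is at distance² 9721/242 ≤ 10205/242.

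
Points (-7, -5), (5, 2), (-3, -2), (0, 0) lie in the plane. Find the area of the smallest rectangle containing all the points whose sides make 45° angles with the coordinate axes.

In coordinates u = x + y, v = x − y the rectangle is axis-aligned; the map (x,y)→(u,v) scales areas by 2.
u-values: -12, 7, -5, 0; range = 7 − (-12) = 19.
v-values: -2, 3, -1, 0; range = 3 − (-2) = 5.
Area = (19 × 5) / 2 = 47.5.

47.5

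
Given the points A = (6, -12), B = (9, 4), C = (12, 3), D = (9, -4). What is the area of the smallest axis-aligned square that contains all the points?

The bounding box has width 6 and height 16.
An axis-aligned square enclosing the set must have side ≥ max(width, height).
So the minimum side is max(6, 16) = 16.
Area = 16² = 256.

256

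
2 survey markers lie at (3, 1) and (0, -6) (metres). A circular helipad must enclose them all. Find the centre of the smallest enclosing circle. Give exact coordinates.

The smallest circle enclosing two points has them as diameter endpoints.
Centre = midpoint = (1.5, -2.5); r² = |(3, 1)−(0, -6)|²/4 = 58/4 = 14.5.
Centre = (1.5, -2.5).

(1.5, -2.5)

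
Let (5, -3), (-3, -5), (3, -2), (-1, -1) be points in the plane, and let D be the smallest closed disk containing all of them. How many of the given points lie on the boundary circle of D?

The minimum enclosing circle of a finite set is fixed by two of the points (as a diameter) or three (as a circumcircle).
The farthest pair is (5, -3)–(-3, -5) with squared distance 68. The circle on this segment as diameter has centre (1, -4) and r² = 68/4 = 17.
Check (3, -2): distance² to centre = 8 ≤ 17, so it lies inside.
All remaining points lie in this disk, and no smaller disk contains both endpoints, so this is the minimum enclosing circle.
The points at distance exactly r from the centre are (5, -3), (-3, -5) — 2 points.

2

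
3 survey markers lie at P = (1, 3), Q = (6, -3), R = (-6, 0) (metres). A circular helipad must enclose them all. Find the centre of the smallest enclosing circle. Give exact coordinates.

(0, -1.5)

Side lengths²: PQ² = 61, PR² = 58, QR² = 153.
Since QR² = 153 ≥ 61 + 58 = 119, the angle opposite QR is not acute, so the smallest enclosing circle has QR as diameter.
Centre = midpoint of QR = (0, -1.5), r² = 153/4 = 38.25.
Centre = (0, -1.5).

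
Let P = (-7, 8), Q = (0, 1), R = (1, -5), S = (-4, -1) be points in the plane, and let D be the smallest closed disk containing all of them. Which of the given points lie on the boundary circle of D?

A smallest enclosing disk is always determined by at most three of the input points on its boundary.
The farthest pair is P–R with squared distance 233. The circle on this segment as diameter has centre (-3, 1.5) and r² = 233/4 = 58.25.
Check Q: distance² to centre = 9.25 ≤ 58.25, so it lies inside.
All remaining points lie in this disk, and no smaller disk contains both endpoints, so this is the minimum enclosing circle.
The points at distance exactly r from the centre are P, R — 2 points.

P, R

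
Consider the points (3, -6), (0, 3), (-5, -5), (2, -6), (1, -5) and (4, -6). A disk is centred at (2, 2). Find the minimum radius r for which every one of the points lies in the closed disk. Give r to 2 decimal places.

The required radius is the distance from (2, 2) to the farthest point.
Squared distances: 65, 5, 98, 64, 50, 68.
Maximum is 98, attained at (-5, -5).
r = √98 ≈ 9.90.

9.90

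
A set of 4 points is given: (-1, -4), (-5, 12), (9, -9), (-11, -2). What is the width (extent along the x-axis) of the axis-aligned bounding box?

20

max x = 9, min x = -11, so width = 20.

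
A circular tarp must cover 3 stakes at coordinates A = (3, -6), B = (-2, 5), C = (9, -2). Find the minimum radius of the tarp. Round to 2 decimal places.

Side lengths²: AB² = 146, AC² = 52, BC² = 170.
Since BC² = 170 < 146 + 52 = 198, the triangle is acute, so the smallest enclosing circle is the circumcircle.
Circumcentre = (126/43, 26/43), r² = 80665/1849.
r = √(80665/1849) ≈ 6.61.

6.61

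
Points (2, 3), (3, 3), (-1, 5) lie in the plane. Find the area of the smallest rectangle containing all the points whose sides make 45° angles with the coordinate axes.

In coordinates u = x + y, v = x − y the rectangle is axis-aligned; the map (x,y)→(u,v) scales areas by 2.
u-values: 5, 6, 4; range = 6 − 4 = 2.
v-values: -1, 0, -6; range = 0 − (-6) = 6.
Area = (2 × 6) / 2 = 6.

6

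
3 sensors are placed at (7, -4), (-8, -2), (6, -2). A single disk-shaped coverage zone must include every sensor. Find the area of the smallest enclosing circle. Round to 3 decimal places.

179.856

Call the three points A, B, C in the order given.
Side lengths²: AB² = 229, AC² = 5, BC² = 196.
Since AB² = 229 ≥ 196 + 5 = 201, the angle opposite AB is not acute, so the smallest enclosing circle has AB as diameter.
Centre = midpoint of AB = (-0.5, -3), r² = 229/4 = 57.25.
Area = π·r² = π·57.25 ≈ 179.856.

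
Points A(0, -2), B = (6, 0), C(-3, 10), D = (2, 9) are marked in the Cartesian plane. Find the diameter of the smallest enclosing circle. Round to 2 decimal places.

13.49

The minimum enclosing circle of a finite set is fixed by two of the points (as a diameter) or three (as a circumcircle).
The minimum enclosing circle is determined by three boundary points: A, B, C.
Their circumcentre is (29/26, 121/26) with r² = 15385/338.
The farthest remaining point D is at distance² 6649/338 ≤ 15385/338.
Diameter = 2r = 2√(15385/338) ≈ 13.49.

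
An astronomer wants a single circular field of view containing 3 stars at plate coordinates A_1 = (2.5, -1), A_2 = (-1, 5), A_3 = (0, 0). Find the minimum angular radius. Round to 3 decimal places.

Side lengths²: A_1A_2² = 48.25, A_1A_3² = 7.25, A_2A_3² = 26.
Since A_1A_2² = 48.25 ≥ 26 + 7.25 = 33.25, the angle opposite A_1A_2 is not acute, so the smallest enclosing circle has A_1A_2 as diameter.
Centre = midpoint of A_1A_2 = (0.75, 2), r² = 48.25/4 = 12.0625.
r = √(12.0625) ≈ 3.473.

3.473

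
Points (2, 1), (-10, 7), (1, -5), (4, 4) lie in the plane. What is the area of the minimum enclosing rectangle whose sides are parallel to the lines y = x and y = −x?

138

In coordinates u = x + y, v = x − y the rectangle is axis-aligned; the map (x,y)→(u,v) scales areas by 2.
u-values: 3, -3, -4, 8; range = 8 − (-4) = 12.
v-values: 1, -17, 6, 0; range = 6 − (-17) = 23.
Area = (12 × 23) / 2 = 138.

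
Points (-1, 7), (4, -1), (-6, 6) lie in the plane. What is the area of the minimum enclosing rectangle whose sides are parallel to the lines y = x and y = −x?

In coordinates u = x + y, v = x − y the rectangle is axis-aligned; the map (x,y)→(u,v) scales areas by 2.
u-values: 6, 3, 0; range = 6 − 0 = 6.
v-values: -8, 5, -12; range = 5 − (-12) = 17.
Area = (6 × 17) / 2 = 51.

51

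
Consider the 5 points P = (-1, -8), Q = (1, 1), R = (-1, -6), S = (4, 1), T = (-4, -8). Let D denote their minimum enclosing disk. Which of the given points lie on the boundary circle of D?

By Welzl's lemma the MEC is supported by two points (diametrically opposite) or three points (on a circumcircle).
The farthest pair is S–T with squared distance 145. The circle on this segment as diameter has centre (0, -3.5) and r² = 145/4 = 36.25.
Check P: distance² to centre = 21.25 ≤ 36.25, so it lies inside.
All remaining points lie in this disk, and no smaller disk contains both endpoints, so this is the minimum enclosing circle.
The points at distance exactly r from the centre are S, T — 2 points.

S, T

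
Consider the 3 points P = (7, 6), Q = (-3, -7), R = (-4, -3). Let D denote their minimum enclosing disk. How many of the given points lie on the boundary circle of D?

Side lengths²: PQ² = 269, PR² = 202, QR² = 17.
Since PQ² = 269 ≥ 202 + 17 = 219, the angle opposite PQ is not acute, so the smallest enclosing circle has PQ as diameter.
Centre = midpoint of PQ = (2, -0.5), r² = 269/4 = 67.25.
The points at distance exactly r from the centre are P, Q — 2 points.

2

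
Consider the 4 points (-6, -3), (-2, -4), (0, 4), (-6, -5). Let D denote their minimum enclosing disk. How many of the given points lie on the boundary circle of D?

The farthest pair is (0, 4)–(-6, -5) with squared distance 117. The circle on this segment as diameter has centre (-3, -0.5) and r² = 117/4 = 29.25.
Check (-6, -3): distance² to centre = 15.25 ≤ 29.25, so it lies inside.
All remaining points lie in this disk, and no smaller disk contains both endpoints, so this is the minimum enclosing circle.
The points at distance exactly r from the centre are (0, 4), (-6, -5) — 2 points.

2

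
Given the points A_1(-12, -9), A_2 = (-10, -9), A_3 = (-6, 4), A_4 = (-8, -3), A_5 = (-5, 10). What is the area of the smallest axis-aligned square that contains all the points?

The bounding box has width 7 and height 19.
An axis-aligned square enclosing the set must have side ≥ max(width, height).
So the minimum side is max(7, 19) = 19.
Area = 19² = 361.

361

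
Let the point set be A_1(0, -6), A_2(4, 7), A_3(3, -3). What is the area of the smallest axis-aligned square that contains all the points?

The bounding box has width 4 and height 13.
An axis-aligned square enclosing the set must have side ≥ max(width, height).
So the minimum side is max(4, 13) = 13.
Area = 13² = 169.

169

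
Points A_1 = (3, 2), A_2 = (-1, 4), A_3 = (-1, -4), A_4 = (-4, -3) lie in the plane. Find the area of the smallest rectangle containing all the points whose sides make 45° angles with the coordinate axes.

In coordinates u = x + y, v = x − y the rectangle is axis-aligned; the map (x,y)→(u,v) scales areas by 2.
u-values: 5, 3, -5, -7; range = 5 − (-7) = 12.
v-values: 1, -5, 3, -1; range = 3 − (-5) = 8.
Area = (12 × 8) / 2 = 48.

48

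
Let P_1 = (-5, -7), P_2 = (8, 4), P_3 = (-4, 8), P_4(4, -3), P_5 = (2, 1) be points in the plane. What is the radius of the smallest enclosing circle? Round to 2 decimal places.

The minimum enclosing circle is determined by three boundary points: P_1, P_2, P_3.
Their circumcentre is (3/46, 9/46) with r² = 81925/1058.
The farthest remaining point P_4 is at distance² 27185/1058 ≤ 81925/1058.
r = √(81925/1058) ≈ 8.80.

8.80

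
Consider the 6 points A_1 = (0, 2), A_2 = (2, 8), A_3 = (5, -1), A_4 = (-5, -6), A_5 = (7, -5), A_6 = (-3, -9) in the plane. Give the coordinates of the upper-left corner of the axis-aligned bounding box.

(-5, 8)

x-range [-5, 7], y-range [-9, 8].
The upper-left corner is (-5, 8).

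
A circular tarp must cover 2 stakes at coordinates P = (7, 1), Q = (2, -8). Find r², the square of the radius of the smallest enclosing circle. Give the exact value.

The smallest circle enclosing two points has them as diameter endpoints.
Centre = midpoint = (4.5, -3.5); r² = |PQ|²/4 = 106/4 = 26.5.

26.5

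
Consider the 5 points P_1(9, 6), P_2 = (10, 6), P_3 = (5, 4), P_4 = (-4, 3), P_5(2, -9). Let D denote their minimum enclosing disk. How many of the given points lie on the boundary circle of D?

3

The minimum enclosing circle of a finite set is fixed by two of the points (as a diameter) or three (as a circumcircle).
The minimum enclosing circle is determined by three boundary points: P_2, P_4, P_5.
Their circumcentre is (126/31, -29/62) with r² = 296225/3844.
The farthest remaining point P_1 is at distance² 254437/3844 ≤ 296225/3844.
The points at distance exactly r from the centre are P_2, P_4, P_5 — 3 points.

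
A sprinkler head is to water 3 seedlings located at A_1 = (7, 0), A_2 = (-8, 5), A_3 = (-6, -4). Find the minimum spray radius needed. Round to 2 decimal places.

Side lengths²: A_1A_2² = 250, A_1A_3² = 185, A_2A_3² = 85.
Since A_1A_2² = 250 < 185 + 85 = 270, the triangle is acute, so the smallest enclosing circle is the circumcircle.
Circumcentre = (-0.7, 1.9), r² = 62.9.
r = √(62.9) ≈ 7.93.

7.93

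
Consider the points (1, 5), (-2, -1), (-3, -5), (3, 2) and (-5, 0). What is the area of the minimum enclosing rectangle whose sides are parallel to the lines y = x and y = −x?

In coordinates u = x + y, v = x − y the rectangle is axis-aligned; the map (x,y)→(u,v) scales areas by 2.
u-values: 6, -3, -8, 5, -5; range = 6 − (-8) = 14.
v-values: -4, -1, 2, 1, -5; range = 2 − (-5) = 7.
Area = (14 × 7) / 2 = 49.

49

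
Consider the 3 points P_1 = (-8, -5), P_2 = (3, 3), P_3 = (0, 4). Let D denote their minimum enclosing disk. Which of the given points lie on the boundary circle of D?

Side lengths²: P_1P_2² = 185, P_1P_3² = 145, P_2P_3² = 10.
Since P_1P_2² = 185 ≥ 145 + 10 = 155, the angle opposite P_1P_2 is not acute, so the smallest enclosing circle has P_1P_2 as diameter.
Centre = midpoint of P_1P_2 = (-2.5, -1), r² = 185/4 = 46.25.
The points at distance exactly r from the centre are P_1, P_2 — 2 points.

P_1, P_2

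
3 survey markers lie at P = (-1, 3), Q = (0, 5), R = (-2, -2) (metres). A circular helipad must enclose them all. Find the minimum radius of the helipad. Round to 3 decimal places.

3.640

Side lengths²: PQ² = 5, PR² = 26, QR² = 53.
Since QR² = 53 ≥ 26 + 5 = 31, the angle opposite QR is not acute, so the smallest enclosing circle has QR as diameter.
Centre = midpoint of QR = (-1, 1.5), r² = 53/4 = 13.25.
r = √(13.25) ≈ 3.640.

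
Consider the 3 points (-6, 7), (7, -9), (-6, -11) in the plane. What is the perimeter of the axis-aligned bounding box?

62

Width = max x − min x = 7 − (-6) = 13.
Height = max y − min y = 7 − (-11) = 18.
Perimeter = 2(13 + 18) = 62.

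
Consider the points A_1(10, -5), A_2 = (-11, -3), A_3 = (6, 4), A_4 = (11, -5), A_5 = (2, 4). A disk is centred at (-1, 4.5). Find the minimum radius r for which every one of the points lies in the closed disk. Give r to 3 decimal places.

The required radius is the distance from (-1, 4.5) to the farthest point.
Squared distances: 211.25, 156.25, 49.25, 234.25, 9.25.
Maximum is 234.25, attained at A_4.
r = √(234.25) ≈ 15.305.

15.305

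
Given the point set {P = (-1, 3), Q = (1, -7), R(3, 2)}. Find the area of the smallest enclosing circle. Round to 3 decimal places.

81.681

Side lengths²: PQ² = 104, PR² = 17, QR² = 85.
Since PQ² = 104 ≥ 85 + 17 = 102, the angle opposite PQ is not acute, so the smallest enclosing circle has PQ as diameter.
Centre = midpoint of PQ = (0, -2), r² = 104/4 = 26.
Area = π·r² = π·26 ≈ 81.681.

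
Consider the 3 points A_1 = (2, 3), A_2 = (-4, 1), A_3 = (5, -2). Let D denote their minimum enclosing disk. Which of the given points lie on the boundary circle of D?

A_2, A_3

Side lengths²: A_1A_2² = 40, A_1A_3² = 34, A_2A_3² = 90.
Since A_2A_3² = 90 ≥ 40 + 34 = 74, the angle opposite A_2A_3 is not acute, so the smallest enclosing circle has A_2A_3 as diameter.
Centre = midpoint of A_2A_3 = (0.5, -0.5), r² = 90/4 = 22.5.
The points at distance exactly r from the centre are A_2, A_3 — 2 points.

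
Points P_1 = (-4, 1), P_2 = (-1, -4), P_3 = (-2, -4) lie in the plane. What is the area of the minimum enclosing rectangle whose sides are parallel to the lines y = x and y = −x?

In coordinates u = x + y, v = x − y the rectangle is axis-aligned; the map (x,y)→(u,v) scales areas by 2.
u-values: -3, -5, -6; range = -3 − (-6) = 3.
v-values: -5, 3, 2; range = 3 − (-5) = 8.
Area = (3 × 8) / 2 = 12.

12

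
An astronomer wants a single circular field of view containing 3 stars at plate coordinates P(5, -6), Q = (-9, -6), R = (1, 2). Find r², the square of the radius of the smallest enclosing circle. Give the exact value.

Side lengths²: PQ² = 196, PR² = 80, QR² = 164.
Since PQ² = 196 < 164 + 80 = 244, the triangle is acute, so the smallest enclosing circle is the circumcircle.
Circumcentre = (-2, -4.5), r² = 51.25.

51.25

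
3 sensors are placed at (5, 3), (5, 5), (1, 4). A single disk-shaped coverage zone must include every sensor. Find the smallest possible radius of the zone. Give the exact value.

2.125

Call the three points A, B, C in the order given.
Side lengths²: AB² = 4, AC² = 17, BC² = 17.
Since BC² = 17 < 17 + 4 = 21, the triangle is acute, so the smallest enclosing circle is the circumcircle.
Circumcentre = (3.125, 4), r² = 4.515625.
r = √(4.515625) = 2.125.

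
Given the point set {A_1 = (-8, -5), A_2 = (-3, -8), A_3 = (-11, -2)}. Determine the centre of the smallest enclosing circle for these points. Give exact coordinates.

(-7, -5)

Side lengths²: A_1A_2² = 34, A_1A_3² = 18, A_2A_3² = 100.
Since A_2A_3² = 100 ≥ 34 + 18 = 52, the angle opposite A_2A_3 is not acute, so the smallest enclosing circle has A_2A_3 as diameter.
Centre = midpoint of A_2A_3 = (-7, -5), r² = 100/4 = 25.
Centre = (-7, -5).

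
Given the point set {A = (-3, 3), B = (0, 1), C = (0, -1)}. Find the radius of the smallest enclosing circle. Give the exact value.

2.5

Side lengths²: AB² = 13, AC² = 25, BC² = 4.
Since AC² = 25 ≥ 13 + 4 = 17, the angle opposite AC is not acute, so the smallest enclosing circle has AC as diameter.
Centre = midpoint of AC = (-1.5, 1), r² = 25/4 = 6.25.
r = √(6.25) = 2.5.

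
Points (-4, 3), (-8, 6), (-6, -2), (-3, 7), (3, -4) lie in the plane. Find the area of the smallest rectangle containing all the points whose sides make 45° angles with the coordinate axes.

126

In coordinates u = x + y, v = x − y the rectangle is axis-aligned; the map (x,y)→(u,v) scales areas by 2.
u-values: -1, -2, -8, 4, -1; range = 4 − (-8) = 12.
v-values: -7, -14, -4, -10, 7; range = 7 − (-14) = 21.
Area = (12 × 21) / 2 = 126.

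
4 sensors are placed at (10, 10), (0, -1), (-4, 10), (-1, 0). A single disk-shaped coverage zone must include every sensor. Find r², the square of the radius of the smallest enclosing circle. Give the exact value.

30277/484

The minimum enclosing circle is determined by three boundary points: (10, 10), (0, -1), (-4, 10).
Their circumcentre is (3, 139/22) with r² = 30277/484.
The farthest remaining point (-1, 0) is at distance² 27065/484 ≤ 30277/484.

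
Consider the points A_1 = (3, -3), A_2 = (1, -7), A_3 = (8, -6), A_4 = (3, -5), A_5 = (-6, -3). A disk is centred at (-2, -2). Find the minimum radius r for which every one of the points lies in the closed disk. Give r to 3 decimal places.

The required radius is the distance from (-2, -2) to the farthest point.
Squared distances: 26, 34, 116, 34, 17.
Maximum is 116, attained at A_3.
r = √116 ≈ 10.770.

10.770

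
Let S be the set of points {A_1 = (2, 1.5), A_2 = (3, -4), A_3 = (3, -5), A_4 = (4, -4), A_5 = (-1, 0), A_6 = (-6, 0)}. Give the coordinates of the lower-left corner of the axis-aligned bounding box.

x-range [-6, 4], y-range [-5, 1.5].
The lower-left corner is (-6, -5).

(-6, -5)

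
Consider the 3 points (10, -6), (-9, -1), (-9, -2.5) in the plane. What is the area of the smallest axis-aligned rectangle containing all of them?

x ranges over [-9, 10], width 19.
y ranges over [-6, -1], height 5.
Area = 19 × 5 = 95.

95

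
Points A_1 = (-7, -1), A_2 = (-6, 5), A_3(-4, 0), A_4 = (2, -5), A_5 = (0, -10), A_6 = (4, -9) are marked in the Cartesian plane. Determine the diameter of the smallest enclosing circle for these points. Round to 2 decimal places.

The farthest pair is A_2–A_6 with squared distance 296. The circle on this segment as diameter has centre (-1, -2) and r² = 296/4 = 74.
Check A_1: distance² to centre = 37 ≤ 74, so it lies inside.
All remaining points lie in this disk, and no smaller disk contains both endpoints, so this is the minimum enclosing circle.
Diameter = 2r = 2√74 ≈ 17.20.

17.20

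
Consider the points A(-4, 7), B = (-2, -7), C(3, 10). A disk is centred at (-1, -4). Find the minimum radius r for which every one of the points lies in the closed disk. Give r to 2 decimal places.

The required radius is the distance from (-1, -4) to the farthest point.
Squared distances: 130, 10, 212.
Maximum is 212, attained at C.
r = √212 ≈ 14.56.

14.56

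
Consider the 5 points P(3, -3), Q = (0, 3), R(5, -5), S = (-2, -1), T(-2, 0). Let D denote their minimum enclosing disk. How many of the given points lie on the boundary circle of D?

2

The minimum enclosing circle of a finite set is fixed by two of the points (as a diameter) or three (as a circumcircle).
The farthest pair is Q–R with squared distance 89. The circle on this segment as diameter has centre (2.5, -1) and r² = 89/4 = 22.25.
Check P: distance² to centre = 4.25 ≤ 22.25, so it lies inside.
All remaining points lie in this disk, and no smaller disk contains both endpoints, so this is the minimum enclosing circle.
The points at distance exactly r from the centre are Q, R — 2 points.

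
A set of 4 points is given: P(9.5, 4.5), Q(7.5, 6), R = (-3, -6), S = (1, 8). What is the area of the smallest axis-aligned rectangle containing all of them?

175

x ranges over [-3, 9.5], width 12.5.
y ranges over [-6, 8], height 14.
Area = 12.5 × 14 = 175.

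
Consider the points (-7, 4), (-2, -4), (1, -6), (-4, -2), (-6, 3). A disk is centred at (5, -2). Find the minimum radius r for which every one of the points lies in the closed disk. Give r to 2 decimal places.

13.42

The required radius is the distance from (5, -2) to the farthest point.
Squared distances: 180, 53, 32, 81, 146.
Maximum is 180, attained at (-7, 4).
r = √180 ≈ 13.42.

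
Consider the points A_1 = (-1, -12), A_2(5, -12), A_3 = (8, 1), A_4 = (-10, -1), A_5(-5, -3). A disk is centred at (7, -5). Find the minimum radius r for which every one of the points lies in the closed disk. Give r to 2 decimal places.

The required radius is the distance from (7, -5) to the farthest point.
Squared distances: 113, 53, 37, 305, 148.
Maximum is 305, attained at A_4.
r = √305 ≈ 17.46.

17.46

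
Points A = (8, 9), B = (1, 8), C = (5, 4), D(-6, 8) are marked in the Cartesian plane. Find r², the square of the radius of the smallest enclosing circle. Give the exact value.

The farthest pair is A–D with squared distance 197. The circle on this segment as diameter has centre (1, 8.5) and r² = 197/4 = 49.25.
Check B: distance² to centre = 0.25 ≤ 49.25, so it lies inside.
All remaining points lie in this disk, and no smaller disk contains both endpoints, so this is the minimum enclosing circle.

49.25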